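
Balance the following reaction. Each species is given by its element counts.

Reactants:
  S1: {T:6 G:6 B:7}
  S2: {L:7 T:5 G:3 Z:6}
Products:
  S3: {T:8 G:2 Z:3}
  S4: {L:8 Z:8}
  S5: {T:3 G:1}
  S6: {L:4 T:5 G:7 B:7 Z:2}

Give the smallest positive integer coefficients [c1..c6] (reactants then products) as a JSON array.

L: 5·0+4·7 = 28 | 2·0+1·8+3·0+5·4 = 28
T: 5·6+4·5 = 50 | 2·8+1·0+3·3+5·5 = 50
G: 5·6+4·3 = 42 | 2·2+1·0+3·1+5·7 = 42
B: 5·7+4·0 = 35 | 2·0+1·0+3·0+5·7 = 35
Z: 5·0+4·6 = 24 | 2·3+1·8+3·0+5·2 = 24
gcd(5,4,2,1,3,5) = 1

Coefficients: [5, 4, 2, 1, 3, 5]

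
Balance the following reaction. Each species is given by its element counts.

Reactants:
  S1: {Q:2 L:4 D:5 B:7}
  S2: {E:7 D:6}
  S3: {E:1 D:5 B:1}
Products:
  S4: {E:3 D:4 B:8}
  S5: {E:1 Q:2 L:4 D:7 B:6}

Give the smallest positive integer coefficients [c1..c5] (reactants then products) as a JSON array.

E: 6·0+1·7+2·1 = 9 | 1·3+6·1 = 9
Q: 6·2+1·0+2·0 = 12 | 1·0+6·2 = 12
L: 6·4+1·0+2·0 = 24 | 1·0+6·4 = 24
D: 6·5+1·6+2·5 = 46 | 1·4+6·7 = 46
B: 6·7+1·0+2·1 = 44 | 1·8+6·6 = 44
gcd(6,1,2,1,6) = 1

Coefficients: [6, 1, 2, 1, 6]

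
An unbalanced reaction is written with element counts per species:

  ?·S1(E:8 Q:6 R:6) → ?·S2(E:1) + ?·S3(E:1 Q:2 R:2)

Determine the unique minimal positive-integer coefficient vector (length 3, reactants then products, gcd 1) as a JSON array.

E: 1·8 = 8 | 5·1+3·1 = 8
Q: 1·6 = 6 | 5·0+3·2 = 6
R: 1·6 = 6 | 5·0+3·2 = 6
gcd(1,5,3) = 1

Coefficients: [1, 5, 3]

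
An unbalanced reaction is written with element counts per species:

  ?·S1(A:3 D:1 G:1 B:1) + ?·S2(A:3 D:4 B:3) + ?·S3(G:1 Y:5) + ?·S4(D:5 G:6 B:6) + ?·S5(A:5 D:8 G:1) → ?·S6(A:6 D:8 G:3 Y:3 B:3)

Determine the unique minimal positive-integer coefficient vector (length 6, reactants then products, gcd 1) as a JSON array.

Coefficients: [3, 2, 3, 1, 3, 5]

A: 3·3+2·3+3·0+1·0+3·5 = 30 | 5·6 = 30
D: 3·1+2·4+3·0+1·5+3·8 = 40 | 5·8 = 40
G: 3·1+2·0+3·1+1·6+3·1 = 15 | 5·3 = 15
Y: 3·0+2·0+3·5+1·0+3·0 = 15 | 5·3 = 15
B: 3·1+2·3+3·0+1·6+3·0 = 15 | 5·3 = 15
gcd(3,2,3,1,3,5) = 1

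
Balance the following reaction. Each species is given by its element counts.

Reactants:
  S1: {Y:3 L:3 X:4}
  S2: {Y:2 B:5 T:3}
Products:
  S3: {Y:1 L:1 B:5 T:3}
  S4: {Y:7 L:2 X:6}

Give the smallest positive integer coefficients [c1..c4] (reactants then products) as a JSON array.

Y: 3·3+5·2 = 19 | 5·1+2·7 = 19
L: 3·3+5·0 = 9 | 5·1+2·2 = 9
B: 3·0+5·5 = 25 | 5·5+2·0 = 25
X: 3·4+5·0 = 12 | 5·0+2·6 = 12
T: 3·0+5·3 = 15 | 5·3+2·0 = 15
gcd(3,5,5,2) = 1

Coefficients: [3, 5, 5, 2]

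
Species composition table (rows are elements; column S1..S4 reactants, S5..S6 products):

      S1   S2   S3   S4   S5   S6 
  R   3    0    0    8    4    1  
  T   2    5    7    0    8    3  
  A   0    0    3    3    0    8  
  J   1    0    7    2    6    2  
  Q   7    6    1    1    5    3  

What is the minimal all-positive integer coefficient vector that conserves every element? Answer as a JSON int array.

Coefficients: [1, 4, 5, 3, 6, 3]

R: 1·3+4·0+5·0+3·8 = 27 | 6·4+3·1 = 27
T: 1·2+4·5+5·7+3·0 = 57 | 6·8+3·3 = 57
A: 1·0+4·0+5·3+3·3 = 24 | 6·0+3·8 = 24
J: 1·1+4·0+5·7+3·2 = 42 | 6·6+3·2 = 42
Q: 1·7+4·6+5·1+3·1 = 39 | 6·5+3·3 = 39
gcd(1,4,5,3,6,3) = 1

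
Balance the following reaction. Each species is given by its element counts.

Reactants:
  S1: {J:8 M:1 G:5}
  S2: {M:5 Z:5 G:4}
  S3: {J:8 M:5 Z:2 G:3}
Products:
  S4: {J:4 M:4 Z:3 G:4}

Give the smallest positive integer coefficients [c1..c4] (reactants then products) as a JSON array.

Coefficients: [1, 2, 1, 4]

J: 1·8+2·0+1·8 = 16 | 4·4 = 16
M: 1·1+2·5+1·5 = 16 | 4·4 = 16
Z: 1·0+2·5+1·2 = 12 | 4·3 = 12
G: 1·5+2·4+1·3 = 16 | 4·4 = 16
gcd(1,2,1,4) = 1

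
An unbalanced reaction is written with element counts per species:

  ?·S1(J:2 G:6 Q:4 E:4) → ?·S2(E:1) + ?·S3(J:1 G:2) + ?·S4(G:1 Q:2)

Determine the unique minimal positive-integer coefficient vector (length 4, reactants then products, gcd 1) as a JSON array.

Coefficients: [1, 4, 2, 2]

J: 1·2 = 2 | 4·0+2·1+2·0 = 2
G: 1·6 = 6 | 4·0+2·2+2·1 = 6
Q: 1·4 = 4 | 4·0+2·0+2·2 = 4
E: 1·4 = 4 | 4·1+2·0+2·0 = 4
gcd(1,4,2,2) = 1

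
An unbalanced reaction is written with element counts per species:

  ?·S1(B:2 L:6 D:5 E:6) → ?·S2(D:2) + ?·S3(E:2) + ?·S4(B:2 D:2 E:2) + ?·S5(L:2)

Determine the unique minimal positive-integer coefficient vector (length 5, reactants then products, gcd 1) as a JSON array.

Coefficients: [2, 3, 4, 2, 6]

B: 2·2 = 4 | 3·0+4·0+2·2+6·0 = 4
L: 2·6 = 12 | 3·0+4·0+2·0+6·2 = 12
D: 2·5 = 10 | 3·2+4·0+2·2+6·0 = 10
E: 2·6 = 12 | 3·0+4·2+2·2+6·0 = 12
gcd(2,3,4,2,6) = 1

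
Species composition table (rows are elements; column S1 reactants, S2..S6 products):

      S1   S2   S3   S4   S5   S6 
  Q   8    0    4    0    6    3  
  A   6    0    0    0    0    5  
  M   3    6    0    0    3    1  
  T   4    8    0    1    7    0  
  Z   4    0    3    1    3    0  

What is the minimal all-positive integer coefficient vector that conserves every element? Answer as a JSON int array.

Q: 5·8 = 40 | 1·0+4·4+5·0+1·6+6·3 = 40
A: 5·6 = 30 | 1·0+4·0+5·0+1·0+6·5 = 30
M: 5·3 = 15 | 1·6+4·0+5·0+1·3+6·1 = 15
T: 5·4 = 20 | 1·8+4·0+5·1+1·7+6·0 = 20
Z: 5·4 = 20 | 1·0+4·3+5·1+1·3+6·0 = 20
gcd(5,1,4,5,1,6) = 1

Coefficients: [5, 1, 4, 5, 1, 6]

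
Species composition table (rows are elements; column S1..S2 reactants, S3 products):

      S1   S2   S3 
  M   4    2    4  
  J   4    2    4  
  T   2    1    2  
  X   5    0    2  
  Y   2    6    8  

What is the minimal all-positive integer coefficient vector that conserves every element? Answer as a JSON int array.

M: 2·4+6·2 = 20 | 5·4 = 20
J: 2·4+6·2 = 20 | 5·4 = 20
T: 2·2+6·1 = 10 | 5·2 = 10
X: 2·5+6·0 = 10 | 5·2 = 10
Y: 2·2+6·6 = 40 | 5·8 = 40
gcd(2,6,5) = 1

Coefficients: [2, 6, 5]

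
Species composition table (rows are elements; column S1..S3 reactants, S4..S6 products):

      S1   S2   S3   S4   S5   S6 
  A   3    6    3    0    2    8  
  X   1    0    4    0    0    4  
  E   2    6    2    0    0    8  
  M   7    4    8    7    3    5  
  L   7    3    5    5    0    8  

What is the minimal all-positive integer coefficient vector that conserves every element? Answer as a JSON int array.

A: 4·3+2·6+2·3 = 30 | 4·0+3·2+3·8 = 30
X: 4·1+2·0+2·4 = 12 | 4·0+3·0+3·4 = 12
E: 4·2+2·6+2·2 = 24 | 4·0+3·0+3·8 = 24
M: 4·7+2·4+2·8 = 52 | 4·7+3·3+3·5 = 52
L: 4·7+2·3+2·5 = 44 | 4·5+3·0+3·8 = 44
gcd(4,2,2,4,3,3) = 1

Coefficients: [4, 2, 2, 4, 3, 3]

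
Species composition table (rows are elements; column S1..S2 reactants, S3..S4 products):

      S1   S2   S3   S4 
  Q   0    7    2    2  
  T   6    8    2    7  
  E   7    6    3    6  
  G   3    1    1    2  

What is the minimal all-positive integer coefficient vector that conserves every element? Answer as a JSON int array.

Coefficients: [3, 2, 3, 4]

Q: 3·0+2·7 = 14 | 3·2+4·2 = 14
T: 3·6+2·8 = 34 | 3·2+4·7 = 34
E: 3·7+2·6 = 33 | 3·3+4·6 = 33
G: 3·3+2·1 = 11 | 3·1+4·2 = 11
gcd(3,2,3,4) = 1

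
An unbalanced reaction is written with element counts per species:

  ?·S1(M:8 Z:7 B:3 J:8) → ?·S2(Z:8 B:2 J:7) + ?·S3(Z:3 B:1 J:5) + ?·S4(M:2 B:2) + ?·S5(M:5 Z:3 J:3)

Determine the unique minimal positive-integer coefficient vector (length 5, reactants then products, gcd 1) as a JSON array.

M: 5·8 = 40 | 1·0+3·0+5·2+6·5 = 40
Z: 5·7 = 35 | 1·8+3·3+5·0+6·3 = 35
B: 5·3 = 15 | 1·2+3·1+5·2+6·0 = 15
J: 5·8 = 40 | 1·7+3·5+5·0+6·3 = 40
gcd(5,1,3,5,6) = 1

Coefficients: [5, 1, 3, 5, 6]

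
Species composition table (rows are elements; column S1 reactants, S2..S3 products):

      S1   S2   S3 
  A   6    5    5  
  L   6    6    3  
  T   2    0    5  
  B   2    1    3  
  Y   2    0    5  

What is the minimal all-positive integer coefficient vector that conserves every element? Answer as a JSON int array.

A: 5·6 = 30 | 4·5+2·5 = 30
L: 5·6 = 30 | 4·6+2·3 = 30
T: 5·2 = 10 | 4·0+2·5 = 10
B: 5·2 = 10 | 4·1+2·3 = 10
Y: 5·2 = 10 | 4·0+2·5 = 10
gcd(5,4,2) = 1

Coefficients: [5, 4, 2]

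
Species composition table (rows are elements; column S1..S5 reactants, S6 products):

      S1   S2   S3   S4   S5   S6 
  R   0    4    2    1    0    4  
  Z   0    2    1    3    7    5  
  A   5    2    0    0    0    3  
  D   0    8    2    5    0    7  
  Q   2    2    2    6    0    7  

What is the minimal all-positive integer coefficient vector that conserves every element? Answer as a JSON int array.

Coefficients: [2, 1, 5, 2, 1, 4]

R: 2·0+1·4+5·2+2·1+1·0 = 16 | 4·4 = 16
Z: 2·0+1·2+5·1+2·3+1·7 = 20 | 4·5 = 20
A: 2·5+1·2+5·0+2·0+1·0 = 12 | 4·3 = 12
D: 2·0+1·8+5·2+2·5+1·0 = 28 | 4·7 = 28
Q: 2·2+1·2+5·2+2·6+1·0 = 28 | 4·7 = 28
gcd(2,1,5,2,1,4) = 1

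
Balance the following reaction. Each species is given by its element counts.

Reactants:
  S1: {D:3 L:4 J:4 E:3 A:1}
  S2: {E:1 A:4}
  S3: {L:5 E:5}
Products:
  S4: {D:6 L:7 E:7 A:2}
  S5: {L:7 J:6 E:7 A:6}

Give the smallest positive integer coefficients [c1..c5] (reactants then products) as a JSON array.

Coefficients: [6, 6, 5, 3, 4]

D: 6·3+6·0+5·0 = 18 | 3·6+4·0 = 18
L: 6·4+6·0+5·5 = 49 | 3·7+4·7 = 49
J: 6·4+6·0+5·0 = 24 | 3·0+4·6 = 24
E: 6·3+6·1+5·5 = 49 | 3·7+4·7 = 49
A: 6·1+6·4+5·0 = 30 | 3·2+4·6 = 30
gcd(6,6,5,3,4) = 1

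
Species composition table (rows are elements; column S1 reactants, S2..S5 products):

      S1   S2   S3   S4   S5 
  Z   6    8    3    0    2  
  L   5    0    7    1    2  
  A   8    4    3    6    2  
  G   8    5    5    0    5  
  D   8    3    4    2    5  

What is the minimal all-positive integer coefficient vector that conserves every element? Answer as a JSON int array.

Coefficients: [5, 2, 2, 3, 4]

Z: 5·6 = 30 | 2·8+2·3+3·0+4·2 = 30
L: 5·5 = 25 | 2·0+2·7+3·1+4·2 = 25
A: 5·8 = 40 | 2·4+2·3+3·6+4·2 = 40
G: 5·8 = 40 | 2·5+2·5+3·0+4·5 = 40
D: 5·8 = 40 | 2·3+2·4+3·2+4·5 = 40
gcd(5,2,2,3,4) = 1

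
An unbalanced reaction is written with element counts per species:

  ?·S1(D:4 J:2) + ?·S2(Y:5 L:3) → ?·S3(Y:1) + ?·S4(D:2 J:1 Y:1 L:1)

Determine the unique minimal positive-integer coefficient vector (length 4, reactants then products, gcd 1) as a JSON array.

Coefficients: [3, 2, 4, 6]

D: 3·4+2·0 = 12 | 4·0+6·2 = 12
J: 3·2+2·0 = 6 | 4·0+6·1 = 6
Y: 3·0+2·5 = 10 | 4·1+6·1 = 10
L: 3·0+2·3 = 6 | 4·0+6·1 = 6
gcd(3,2,4,6) = 1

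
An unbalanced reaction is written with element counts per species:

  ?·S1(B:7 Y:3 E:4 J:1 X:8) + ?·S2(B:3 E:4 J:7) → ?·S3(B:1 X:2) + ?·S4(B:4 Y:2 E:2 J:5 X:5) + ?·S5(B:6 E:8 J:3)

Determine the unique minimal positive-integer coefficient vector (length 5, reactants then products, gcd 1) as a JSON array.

B: 4·7+5·3 = 43 | 1·1+6·4+3·6 = 43
Y: 4·3+5·0 = 12 | 1·0+6·2+3·0 = 12
E: 4·4+5·4 = 36 | 1·0+6·2+3·8 = 36
J: 4·1+5·7 = 39 | 1·0+6·5+3·3 = 39
X: 4·8+5·0 = 32 | 1·2+6·5+3·0 = 32
gcd(4,5,1,6,3) = 1

Coefficients: [4, 5, 1, 6, 3]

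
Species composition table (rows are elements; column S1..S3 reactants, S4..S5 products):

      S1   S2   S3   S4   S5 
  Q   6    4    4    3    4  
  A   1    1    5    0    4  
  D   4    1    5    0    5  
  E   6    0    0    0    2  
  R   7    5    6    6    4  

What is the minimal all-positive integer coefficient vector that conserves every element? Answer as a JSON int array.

Q: 1·6+1·4+2·4 = 18 | 2·3+3·4 = 18
A: 1·1+1·1+2·5 = 12 | 2·0+3·4 = 12
D: 1·4+1·1+2·5 = 15 | 2·0+3·5 = 15
E: 1·6+1·0+2·0 = 6 | 2·0+3·2 = 6
R: 1·7+1·5+2·6 = 24 | 2·6+3·4 = 24
gcd(1,1,2,2,3) = 1

Coefficients: [1, 1, 2, 2, 3]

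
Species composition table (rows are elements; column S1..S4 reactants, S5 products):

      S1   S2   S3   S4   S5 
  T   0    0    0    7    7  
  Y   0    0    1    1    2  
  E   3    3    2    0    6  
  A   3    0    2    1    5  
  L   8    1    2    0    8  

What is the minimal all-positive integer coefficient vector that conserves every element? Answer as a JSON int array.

Coefficients: [2, 2, 3, 3, 3]

T: 2·0+2·0+3·0+3·7 = 21 | 3·7 = 21
Y: 2·0+2·0+3·1+3·1 = 6 | 3·2 = 6
E: 2·3+2·3+3·2+3·0 = 18 | 3·6 = 18
A: 2·3+2·0+3·2+3·1 = 15 | 3·5 = 15
L: 2·8+2·1+3·2+3·0 = 24 | 3·8 = 24
gcd(2,2,3,3,3) = 1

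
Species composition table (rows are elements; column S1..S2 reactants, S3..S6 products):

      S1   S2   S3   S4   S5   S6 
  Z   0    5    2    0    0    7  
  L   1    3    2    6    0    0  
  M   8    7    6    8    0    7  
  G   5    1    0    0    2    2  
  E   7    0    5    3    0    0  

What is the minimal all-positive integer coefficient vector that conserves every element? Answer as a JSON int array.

Coefficients: [2, 6, 1, 3, 4, 4]

Z: 2·0+6·5 = 30 | 1·2+3·0+4·0+4·7 = 30
L: 2·1+6·3 = 20 | 1·2+3·6+4·0+4·0 = 20
M: 2·8+6·7 = 58 | 1·6+3·8+4·0+4·7 = 58
G: 2·5+6·1 = 16 | 1·0+3·0+4·2+4·2 = 16
E: 2·7+6·0 = 14 | 1·5+3·3+4·0+4·0 = 14
gcd(2,6,1,3,4,4) = 1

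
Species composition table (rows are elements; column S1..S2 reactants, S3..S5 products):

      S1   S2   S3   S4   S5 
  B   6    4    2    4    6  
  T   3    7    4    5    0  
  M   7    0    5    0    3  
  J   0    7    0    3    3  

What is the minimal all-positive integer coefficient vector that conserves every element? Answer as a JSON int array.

Coefficients: [6, 3, 6, 3, 4]

B: 6·6+3·4 = 48 | 6·2+3·4+4·6 = 48
T: 6·3+3·7 = 39 | 6·4+3·5+4·0 = 39
M: 6·7+3·0 = 42 | 6·5+3·0+4·3 = 42
J: 6·0+3·7 = 21 | 6·0+3·3+4·3 = 21
gcd(6,3,6,3,4) = 1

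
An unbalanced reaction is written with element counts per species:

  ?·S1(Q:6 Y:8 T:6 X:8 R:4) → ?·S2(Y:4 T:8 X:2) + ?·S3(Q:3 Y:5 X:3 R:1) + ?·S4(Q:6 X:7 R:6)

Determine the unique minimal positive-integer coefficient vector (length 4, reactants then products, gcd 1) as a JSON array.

Q: 4·6 = 24 | 3·0+4·3+2·6 = 24
Y: 4·8 = 32 | 3·4+4·5+2·0 = 32
T: 4·6 = 24 | 3·8+4·0+2·0 = 24
X: 4·8 = 32 | 3·2+4·3+2·7 = 32
R: 4·4 = 16 | 3·0+4·1+2·6 = 16
gcd(4,3,4,2) = 1

Coefficients: [4, 3, 4, 2]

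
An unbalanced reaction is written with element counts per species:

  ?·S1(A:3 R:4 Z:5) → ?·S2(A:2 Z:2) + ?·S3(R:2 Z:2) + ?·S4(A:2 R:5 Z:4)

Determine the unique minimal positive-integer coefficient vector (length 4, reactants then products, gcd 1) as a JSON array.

A: 6·3 = 18 | 5·2+2·0+4·2 = 18
R: 6·4 = 24 | 5·0+2·2+4·5 = 24
Z: 6·5 = 30 | 5·2+2·2+4·4 = 30
gcd(6,5,2,4) = 1

Coefficients: [6, 5, 2, 4]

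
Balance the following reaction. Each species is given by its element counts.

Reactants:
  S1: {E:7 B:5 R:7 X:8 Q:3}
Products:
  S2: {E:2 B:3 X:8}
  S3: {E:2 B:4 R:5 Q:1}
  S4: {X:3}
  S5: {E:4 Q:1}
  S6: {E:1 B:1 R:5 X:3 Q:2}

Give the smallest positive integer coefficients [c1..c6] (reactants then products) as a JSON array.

E: 5·7 = 35 | 2·2+4·2+5·0+5·4+3·1 = 35
B: 5·5 = 25 | 2·3+4·4+5·0+5·0+3·1 = 25
R: 5·7 = 35 | 2·0+4·5+5·0+5·0+3·5 = 35
X: 5·8 = 40 | 2·8+4·0+5·3+5·0+3·3 = 40
Q: 5·3 = 15 | 2·0+4·1+5·0+5·1+3·2 = 15
gcd(5,2,4,5,5,3) = 1

Coefficients: [5, 2, 4, 5, 5, 3]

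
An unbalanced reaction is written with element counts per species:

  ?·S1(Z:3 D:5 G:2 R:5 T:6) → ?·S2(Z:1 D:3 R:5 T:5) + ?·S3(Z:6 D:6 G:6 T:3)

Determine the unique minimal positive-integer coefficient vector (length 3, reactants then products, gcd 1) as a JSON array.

Coefficients: [3, 3, 1]

Z: 3·3 = 9 | 3·1+1·6 = 9
D: 3·5 = 15 | 3·3+1·6 = 15
G: 3·2 = 6 | 3·0+1·6 = 6
R: 3·5 = 15 | 3·5+1·0 = 15
T: 3·6 = 18 | 3·5+1·3 = 18
gcd(3,3,1) = 1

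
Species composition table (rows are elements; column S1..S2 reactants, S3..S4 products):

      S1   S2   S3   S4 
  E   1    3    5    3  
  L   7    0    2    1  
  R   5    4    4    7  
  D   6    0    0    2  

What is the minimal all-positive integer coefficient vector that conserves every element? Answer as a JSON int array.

E: 1·1+6·3 = 19 | 2·5+3·3 = 19
L: 1·7+6·0 = 7 | 2·2+3·1 = 7
R: 1·5+6·4 = 29 | 2·4+3·7 = 29
D: 1·6+6·0 = 6 | 2·0+3·2 = 6
gcd(1,6,2,3) = 1

Coefficients: [1, 6, 2, 3]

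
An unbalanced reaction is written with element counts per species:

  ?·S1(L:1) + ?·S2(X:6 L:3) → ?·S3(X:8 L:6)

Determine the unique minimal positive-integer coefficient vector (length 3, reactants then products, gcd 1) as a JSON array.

X: 6·0+4·6 = 24 | 3·8 = 24
L: 6·1+4·3 = 18 | 3·6 = 18
gcd(6,4,3) = 1

Coefficients: [6, 4, 3]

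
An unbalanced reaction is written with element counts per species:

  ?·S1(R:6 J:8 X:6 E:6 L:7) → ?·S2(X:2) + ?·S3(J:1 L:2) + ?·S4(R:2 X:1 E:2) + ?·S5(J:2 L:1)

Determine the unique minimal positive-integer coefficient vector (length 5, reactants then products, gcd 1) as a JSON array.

Coefficients: [2, 3, 4, 6, 6]

R: 2·6 = 12 | 3·0+4·0+6·2+6·0 = 12
J: 2·8 = 16 | 3·0+4·1+6·0+6·2 = 16
X: 2·6 = 12 | 3·2+4·0+6·1+6·0 = 12
E: 2·6 = 12 | 3·0+4·0+6·2+6·0 = 12
L: 2·7 = 14 | 3·0+4·2+6·0+6·1 = 14
gcd(2,3,4,6,6) = 1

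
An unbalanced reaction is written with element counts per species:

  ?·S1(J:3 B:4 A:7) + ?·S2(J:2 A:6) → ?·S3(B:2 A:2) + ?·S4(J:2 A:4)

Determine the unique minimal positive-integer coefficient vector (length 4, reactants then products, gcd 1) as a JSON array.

Coefficients: [2, 3, 4, 6]

J: 2·3+3·2 = 12 | 4·0+6·2 = 12
B: 2·4+3·0 = 8 | 4·2+6·0 = 8
A: 2·7+3·6 = 32 | 4·2+6·4 = 32
gcd(2,3,4,6) = 1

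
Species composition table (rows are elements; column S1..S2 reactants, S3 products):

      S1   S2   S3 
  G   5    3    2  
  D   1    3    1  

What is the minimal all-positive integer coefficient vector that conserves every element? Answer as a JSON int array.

G: 1·5+1·3 = 8 | 4·2 = 8
D: 1·1+1·3 = 4 | 4·1 = 4
gcd(1,1,4) = 1

Coefficients: [1, 1, 4]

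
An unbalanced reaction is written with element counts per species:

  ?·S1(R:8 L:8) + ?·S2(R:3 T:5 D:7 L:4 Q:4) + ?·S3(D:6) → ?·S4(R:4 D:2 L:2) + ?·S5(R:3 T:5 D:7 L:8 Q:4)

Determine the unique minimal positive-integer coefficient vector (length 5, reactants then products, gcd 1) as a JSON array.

Coefficients: [3, 3, 2, 6, 3]

R: 3·8+3·3+2·0 = 33 | 6·4+3·3 = 33
T: 3·0+3·5+2·0 = 15 | 6·0+3·5 = 15
D: 3·0+3·7+2·6 = 33 | 6·2+3·7 = 33
L: 3·8+3·4+2·0 = 36 | 6·2+3·8 = 36
Q: 3·0+3·4+2·0 = 12 | 6·0+3·4 = 12
gcd(3,3,2,6,3) = 1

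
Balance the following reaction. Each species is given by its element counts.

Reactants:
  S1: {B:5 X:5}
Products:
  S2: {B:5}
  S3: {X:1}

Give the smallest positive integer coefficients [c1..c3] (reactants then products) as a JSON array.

B: 1·5 = 5 | 1·5+5·0 = 5
X: 1·5 = 5 | 1·0+5·1 = 5
gcd(1,1,5) = 1

Coefficients: [1, 1, 5]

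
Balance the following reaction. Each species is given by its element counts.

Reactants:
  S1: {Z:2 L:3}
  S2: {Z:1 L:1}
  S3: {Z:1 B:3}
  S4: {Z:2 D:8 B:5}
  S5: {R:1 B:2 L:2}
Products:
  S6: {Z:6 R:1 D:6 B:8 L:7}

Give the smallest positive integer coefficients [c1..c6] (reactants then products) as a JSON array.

Coefficients: [5, 5, 3, 3, 4, 4]

Z: 5·2+5·1+3·1+3·2+4·0 = 24 | 4·6 = 24
R: 5·0+5·0+3·0+3·0+4·1 = 4 | 4·1 = 4
D: 5·0+5·0+3·0+3·8+4·0 = 24 | 4·6 = 24
B: 5·0+5·0+3·3+3·5+4·2 = 32 | 4·8 = 32
L: 5·3+5·1+3·0+3·0+4·2 = 28 | 4·7 = 28
gcd(5,5,3,3,4,4) = 1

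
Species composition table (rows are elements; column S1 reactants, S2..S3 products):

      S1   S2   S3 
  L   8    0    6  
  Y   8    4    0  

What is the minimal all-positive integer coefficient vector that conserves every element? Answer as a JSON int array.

L: 3·8 = 24 | 6·0+4·6 = 24
Y: 3·8 = 24 | 6·4+4·0 = 24
gcd(3,6,4) = 1

Coefficients: [3, 6, 4]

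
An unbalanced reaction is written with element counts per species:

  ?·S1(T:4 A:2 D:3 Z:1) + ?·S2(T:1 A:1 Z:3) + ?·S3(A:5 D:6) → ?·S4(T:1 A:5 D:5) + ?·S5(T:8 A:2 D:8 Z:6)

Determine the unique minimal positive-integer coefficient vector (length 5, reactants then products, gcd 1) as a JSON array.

T: 3·4+1·1+4·0 = 13 | 5·1+1·8 = 13
A: 3·2+1·1+4·5 = 27 | 5·5+1·2 = 27
D: 3·3+1·0+4·6 = 33 | 5·5+1·8 = 33
Z: 3·1+1·3+4·0 = 6 | 5·0+1·6 = 6
gcd(3,1,4,5,1) = 1

Coefficients: [3, 1, 4, 5, 1]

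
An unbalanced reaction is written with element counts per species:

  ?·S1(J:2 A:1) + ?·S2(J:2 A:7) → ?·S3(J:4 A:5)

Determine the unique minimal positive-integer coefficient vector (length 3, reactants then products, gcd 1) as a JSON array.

Coefficients: [3, 1, 2]

J: 3·2+1·2 = 8 | 2·4 = 8
A: 3·1+1·7 = 10 | 2·5 = 10
gcd(3,1,2) = 1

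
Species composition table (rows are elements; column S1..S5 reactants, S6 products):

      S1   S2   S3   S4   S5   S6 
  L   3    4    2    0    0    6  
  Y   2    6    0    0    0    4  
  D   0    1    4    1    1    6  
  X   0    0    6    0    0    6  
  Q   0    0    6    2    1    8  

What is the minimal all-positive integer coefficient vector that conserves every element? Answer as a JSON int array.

Coefficients: [4, 2, 5, 2, 6, 5]

L: 4·3+2·4+5·2+2·0+6·0 = 30 | 5·6 = 30
Y: 4·2+2·6+5·0+2·0+6·0 = 20 | 5·4 = 20
D: 4·0+2·1+5·4+2·1+6·1 = 30 | 5·6 = 30
X: 4·0+2·0+5·6+2·0+6·0 = 30 | 5·6 = 30
Q: 4·0+2·0+5·6+2·2+6·1 = 40 | 5·8 = 40
gcd(4,2,5,2,6,5) = 1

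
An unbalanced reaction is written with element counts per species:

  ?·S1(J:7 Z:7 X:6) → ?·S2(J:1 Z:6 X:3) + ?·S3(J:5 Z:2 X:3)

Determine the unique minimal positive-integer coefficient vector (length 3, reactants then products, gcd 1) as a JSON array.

Coefficients: [4, 3, 5]

J: 4·7 = 28 | 3·1+5·5 = 28
Z: 4·7 = 28 | 3·6+5·2 = 28
X: 4·6 = 24 | 3·3+5·3 = 24
gcd(4,3,5) = 1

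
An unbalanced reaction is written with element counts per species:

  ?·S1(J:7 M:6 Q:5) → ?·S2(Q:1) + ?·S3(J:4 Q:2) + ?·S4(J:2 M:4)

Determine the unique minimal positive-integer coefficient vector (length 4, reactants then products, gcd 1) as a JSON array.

J: 2·7 = 14 | 6·0+2·4+3·2 = 14
M: 2·6 = 12 | 6·0+2·0+3·4 = 12
Q: 2·5 = 10 | 6·1+2·2+3·0 = 10
gcd(2,6,2,3) = 1

Coefficients: [2, 6, 2, 3]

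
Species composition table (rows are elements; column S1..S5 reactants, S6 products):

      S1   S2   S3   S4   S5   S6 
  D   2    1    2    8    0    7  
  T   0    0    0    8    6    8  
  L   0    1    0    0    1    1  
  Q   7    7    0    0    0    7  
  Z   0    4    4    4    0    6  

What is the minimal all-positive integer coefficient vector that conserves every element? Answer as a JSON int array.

D: 4·2+2·1+4·2+3·8+4·0 = 42 | 6·7 = 42
T: 4·0+2·0+4·0+3·8+4·6 = 48 | 6·8 = 48
L: 4·0+2·1+4·0+3·0+4·1 = 6 | 6·1 = 6
Q: 4·7+2·7+4·0+3·0+4·0 = 42 | 6·7 = 42
Z: 4·0+2·4+4·4+3·4+4·0 = 36 | 6·6 = 36
gcd(4,2,4,3,4,6) = 1

Coefficients: [4, 2, 4, 3, 4, 6]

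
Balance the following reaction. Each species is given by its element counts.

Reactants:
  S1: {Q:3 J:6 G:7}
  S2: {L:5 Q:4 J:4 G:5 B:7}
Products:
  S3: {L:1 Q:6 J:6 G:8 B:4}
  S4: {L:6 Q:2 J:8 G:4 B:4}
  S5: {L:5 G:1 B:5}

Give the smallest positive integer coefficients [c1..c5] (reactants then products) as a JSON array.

L: 2·0+5·5 = 25 | 4·1+1·6+3·5 = 25
Q: 2·3+5·4 = 26 | 4·6+1·2+3·0 = 26
J: 2·6+5·4 = 32 | 4·6+1·8+3·0 = 32
G: 2·7+5·5 = 39 | 4·8+1·4+3·1 = 39
B: 2·0+5·7 = 35 | 4·4+1·4+3·5 = 35
gcd(2,5,4,1,3) = 1

Coefficients: [2, 5, 4, 1, 3]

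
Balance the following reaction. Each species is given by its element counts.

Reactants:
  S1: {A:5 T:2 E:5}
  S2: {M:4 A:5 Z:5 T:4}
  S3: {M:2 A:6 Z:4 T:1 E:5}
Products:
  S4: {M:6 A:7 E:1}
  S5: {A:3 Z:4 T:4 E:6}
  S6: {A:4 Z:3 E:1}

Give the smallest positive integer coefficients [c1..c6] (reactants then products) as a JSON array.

Coefficients: [3, 3, 6, 4, 6, 5]

M: 3·0+3·4+6·2 = 24 | 4·6+6·0+5·0 = 24
A: 3·5+3·5+6·6 = 66 | 4·7+6·3+5·4 = 66
Z: 3·0+3·5+6·4 = 39 | 4·0+6·4+5·3 = 39
T: 3·2+3·4+6·1 = 24 | 4·0+6·4+5·0 = 24
E: 3·5+3·0+6·5 = 45 | 4·1+6·6+5·1 = 45
gcd(3,3,6,4,6,5) = 1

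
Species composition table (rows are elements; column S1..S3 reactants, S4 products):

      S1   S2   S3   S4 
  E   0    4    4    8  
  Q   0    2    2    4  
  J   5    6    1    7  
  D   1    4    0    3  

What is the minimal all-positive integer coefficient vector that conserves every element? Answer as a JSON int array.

E: 1·0+2·4+4·4 = 24 | 3·8 = 24
Q: 1·0+2·2+4·2 = 12 | 3·4 = 12
J: 1·5+2·6+4·1 = 21 | 3·7 = 21
D: 1·1+2·4+4·0 = 9 | 3·3 = 9
gcd(1,2,4,3) = 1

Coefficients: [1, 2, 4, 3]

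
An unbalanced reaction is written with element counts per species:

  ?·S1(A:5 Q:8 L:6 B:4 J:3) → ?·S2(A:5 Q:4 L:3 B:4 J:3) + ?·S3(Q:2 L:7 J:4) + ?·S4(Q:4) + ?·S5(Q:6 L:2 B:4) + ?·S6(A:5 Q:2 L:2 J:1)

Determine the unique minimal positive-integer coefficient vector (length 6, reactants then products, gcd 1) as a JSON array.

A: 6·5 = 30 | 2·5+2·0+1·0+4·0+4·5 = 30
Q: 6·8 = 48 | 2·4+2·2+1·4+4·6+4·2 = 48
L: 6·6 = 36 | 2·3+2·7+1·0+4·2+4·2 = 36
B: 6·4 = 24 | 2·4+2·0+1·0+4·4+4·0 = 24
J: 6·3 = 18 | 2·3+2·4+1·0+4·0+4·1 = 18
gcd(6,2,2,1,4,4) = 1

Coefficients: [6, 2, 2, 1, 4, 4]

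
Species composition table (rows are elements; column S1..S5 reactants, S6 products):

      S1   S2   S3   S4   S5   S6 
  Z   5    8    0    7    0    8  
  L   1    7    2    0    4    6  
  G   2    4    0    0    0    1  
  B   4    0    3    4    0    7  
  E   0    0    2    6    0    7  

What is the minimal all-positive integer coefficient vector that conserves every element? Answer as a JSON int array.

Z: 1·5+1·8+6·0+5·7+4·0 = 48 | 6·8 = 48
L: 1·1+1·7+6·2+5·0+4·4 = 36 | 6·6 = 36
G: 1·2+1·4+6·0+5·0+4·0 = 6 | 6·1 = 6
B: 1·4+1·0+6·3+5·4+4·0 = 42 | 6·7 = 42
E: 1·0+1·0+6·2+5·6+4·0 = 42 | 6·7 = 42
gcd(1,1,6,5,4,6) = 1

Coefficients: [1, 1, 6, 5, 4, 6]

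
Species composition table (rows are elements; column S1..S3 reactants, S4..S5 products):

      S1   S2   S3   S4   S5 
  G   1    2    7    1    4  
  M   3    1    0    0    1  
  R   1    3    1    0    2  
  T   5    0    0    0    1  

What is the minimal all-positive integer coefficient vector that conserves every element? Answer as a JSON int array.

G: 1·1+2·2+3·7 = 26 | 6·1+5·4 = 26
M: 1·3+2·1+3·0 = 5 | 6·0+5·1 = 5
R: 1·1+2·3+3·1 = 10 | 6·0+5·2 = 10
T: 1·5+2·0+3·0 = 5 | 6·0+5·1 = 5
gcd(1,2,3,6,5) = 1

Coefficients: [1, 2, 3, 6, 5]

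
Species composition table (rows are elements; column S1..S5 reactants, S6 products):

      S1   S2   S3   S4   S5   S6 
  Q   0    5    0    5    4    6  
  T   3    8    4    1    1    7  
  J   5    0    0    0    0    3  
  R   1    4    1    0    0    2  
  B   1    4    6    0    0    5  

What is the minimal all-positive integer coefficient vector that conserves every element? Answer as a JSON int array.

Coefficients: [3, 1, 3, 1, 5, 5]

Q: 3·0+1·5+3·0+1·5+5·4 = 30 | 5·6 = 30
T: 3·3+1·8+3·4+1·1+5·1 = 35 | 5·7 = 35
J: 3·5+1·0+3·0+1·0+5·0 = 15 | 5·3 = 15
R: 3·1+1·4+3·1+1·0+5·0 = 10 | 5·2 = 10
B: 3·1+1·4+3·6+1·0+5·0 = 25 | 5·5 = 25
gcd(3,1,3,1,5,5) = 1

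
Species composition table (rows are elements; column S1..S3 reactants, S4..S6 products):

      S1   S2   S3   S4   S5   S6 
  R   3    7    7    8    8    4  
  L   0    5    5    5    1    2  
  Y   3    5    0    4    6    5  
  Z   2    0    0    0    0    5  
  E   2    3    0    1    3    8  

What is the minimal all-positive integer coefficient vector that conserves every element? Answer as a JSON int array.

R: 5·3+5·7+2·7 = 64 | 6·8+1·8+2·4 = 64
L: 5·0+5·5+2·5 = 35 | 6·5+1·1+2·2 = 35
Y: 5·3+5·5+2·0 = 40 | 6·4+1·6+2·5 = 40
Z: 5·2+5·0+2·0 = 10 | 6·0+1·0+2·5 = 10
E: 5·2+5·3+2·0 = 25 | 6·1+1·3+2·8 = 25
gcd(5,5,2,6,1,2) = 1

Coefficients: [5, 5, 2, 6, 1, 2]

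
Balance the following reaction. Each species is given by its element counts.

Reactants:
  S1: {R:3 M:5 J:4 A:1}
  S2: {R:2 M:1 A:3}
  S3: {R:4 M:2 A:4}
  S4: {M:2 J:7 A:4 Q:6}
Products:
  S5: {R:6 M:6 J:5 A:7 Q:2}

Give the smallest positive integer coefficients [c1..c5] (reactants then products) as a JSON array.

R: 4·3+6·2+3·4+2·0 = 36 | 6·6 = 36
M: 4·5+6·1+3·2+2·2 = 36 | 6·6 = 36
J: 4·4+6·0+3·0+2·7 = 30 | 6·5 = 30
A: 4·1+6·3+3·4+2·4 = 42 | 6·7 = 42
Q: 4·0+6·0+3·0+2·6 = 12 | 6·2 = 12
gcd(4,6,3,2,6) = 1

Coefficients: [4, 6, 3, 2, 6]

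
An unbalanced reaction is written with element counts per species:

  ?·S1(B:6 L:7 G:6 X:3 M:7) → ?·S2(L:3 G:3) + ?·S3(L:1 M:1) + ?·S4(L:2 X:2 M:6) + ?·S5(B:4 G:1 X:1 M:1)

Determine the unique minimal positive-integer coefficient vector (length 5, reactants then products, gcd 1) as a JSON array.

Coefficients: [4, 6, 4, 3, 6]

B: 4·6 = 24 | 6·0+4·0+3·0+6·4 = 24
L: 4·7 = 28 | 6·3+4·1+3·2+6·0 = 28
G: 4·6 = 24 | 6·3+4·0+3·0+6·1 = 24
X: 4·3 = 12 | 6·0+4·0+3·2+6·1 = 12
M: 4·7 = 28 | 6·0+4·1+3·6+6·1 = 28
gcd(4,6,4,3,6) = 1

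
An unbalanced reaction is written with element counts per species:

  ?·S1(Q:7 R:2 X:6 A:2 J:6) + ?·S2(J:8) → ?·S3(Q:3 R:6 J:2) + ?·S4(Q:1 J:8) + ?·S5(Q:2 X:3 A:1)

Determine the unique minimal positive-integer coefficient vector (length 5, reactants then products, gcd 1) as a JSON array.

Coefficients: [3, 4, 1, 6, 6]

Q: 3·7+4·0 = 21 | 1·3+6·1+6·2 = 21
R: 3·2+4·0 = 6 | 1·6+6·0+6·0 = 6
X: 3·6+4·0 = 18 | 1·0+6·0+6·3 = 18
A: 3·2+4·0 = 6 | 1·0+6·0+6·1 = 6
J: 3·6+4·8 = 50 | 1·2+6·8+6·0 = 50
gcd(3,4,1,6,6) = 1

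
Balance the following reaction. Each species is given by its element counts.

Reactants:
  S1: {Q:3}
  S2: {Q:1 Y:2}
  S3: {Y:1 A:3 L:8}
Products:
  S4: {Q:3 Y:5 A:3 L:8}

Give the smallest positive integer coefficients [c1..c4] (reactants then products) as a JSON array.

Coefficients: [1, 6, 3, 3]

Q: 1·3+6·1+3·0 = 9 | 3·3 = 9
Y: 1·0+6·2+3·1 = 15 | 3·5 = 15
A: 1·0+6·0+3·3 = 9 | 3·3 = 9
L: 1·0+6·0+3·8 = 24 | 3·8 = 24
gcd(1,6,3,3) = 1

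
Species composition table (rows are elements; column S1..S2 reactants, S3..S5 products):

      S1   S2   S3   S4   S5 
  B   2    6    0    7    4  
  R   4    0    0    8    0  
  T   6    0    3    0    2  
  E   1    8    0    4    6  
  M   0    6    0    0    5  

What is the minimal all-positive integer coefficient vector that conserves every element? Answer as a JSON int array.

Coefficients: [4, 5, 4, 2, 6]

B: 4·2+5·6 = 38 | 4·0+2·7+6·4 = 38
R: 4·4+5·0 = 16 | 4·0+2·8+6·0 = 16
T: 4·6+5·0 = 24 | 4·3+2·0+6·2 = 24
E: 4·1+5·8 = 44 | 4·0+2·4+6·6 = 44
M: 4·0+5·6 = 30 | 4·0+2·0+6·5 = 30
gcd(4,5,4,2,6) = 1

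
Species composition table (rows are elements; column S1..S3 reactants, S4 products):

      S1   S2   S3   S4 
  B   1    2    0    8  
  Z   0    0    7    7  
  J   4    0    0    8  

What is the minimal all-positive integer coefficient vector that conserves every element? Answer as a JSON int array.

Coefficients: [2, 3, 1, 1]

B: 2·1+3·2+1·0 = 8 | 1·8 = 8
Z: 2·0+3·0+1·7 = 7 | 1·7 = 7
J: 2·4+3·0+1·0 = 8 | 1·8 = 8
gcd(2,3,1,1) = 1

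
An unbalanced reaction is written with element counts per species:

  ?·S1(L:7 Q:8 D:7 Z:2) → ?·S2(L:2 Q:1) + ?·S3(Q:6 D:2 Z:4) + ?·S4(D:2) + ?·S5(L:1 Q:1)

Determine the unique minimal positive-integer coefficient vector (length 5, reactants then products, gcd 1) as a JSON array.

Coefficients: [2, 4, 1, 6, 6]

L: 2·7 = 14 | 4·2+1·0+6·0+6·1 = 14
Q: 2·8 = 16 | 4·1+1·6+6·0+6·1 = 16
D: 2·7 = 14 | 4·0+1·2+6·2+6·0 = 14
Z: 2·2 = 4 | 4·0+1·4+6·0+6·0 = 4
gcd(2,4,1,6,6) = 1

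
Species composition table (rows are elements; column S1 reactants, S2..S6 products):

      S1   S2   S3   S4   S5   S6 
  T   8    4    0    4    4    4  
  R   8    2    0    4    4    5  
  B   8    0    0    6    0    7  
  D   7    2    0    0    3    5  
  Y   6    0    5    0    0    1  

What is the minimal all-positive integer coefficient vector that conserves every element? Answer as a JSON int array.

T: 6·8 = 48 | 3·4+6·0+1·4+2·4+6·4 = 48
R: 6·8 = 48 | 3·2+6·0+1·4+2·4+6·5 = 48
B: 6·8 = 48 | 3·0+6·0+1·6+2·0+6·7 = 48
D: 6·7 = 42 | 3·2+6·0+1·0+2·3+6·5 = 42
Y: 6·6 = 36 | 3·0+6·5+1·0+2·0+6·1 = 36
gcd(6,3,6,1,2,6) = 1

Coefficients: [6, 3, 6, 1, 2, 6]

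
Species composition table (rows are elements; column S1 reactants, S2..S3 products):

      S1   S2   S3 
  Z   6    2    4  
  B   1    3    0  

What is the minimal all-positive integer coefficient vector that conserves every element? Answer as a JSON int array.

Coefficients: [3, 1, 4]

Z: 3·6 = 18 | 1·2+4·4 = 18
B: 3·1 = 3 | 1·3+4·0 = 3
gcd(3,1,4) = 1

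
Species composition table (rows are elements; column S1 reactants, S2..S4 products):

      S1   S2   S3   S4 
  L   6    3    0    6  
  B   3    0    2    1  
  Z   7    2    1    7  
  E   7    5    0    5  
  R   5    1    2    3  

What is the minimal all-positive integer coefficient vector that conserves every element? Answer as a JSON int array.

Coefficients: [5, 4, 6, 3]

L: 5·6 = 30 | 4·3+6·0+3·6 = 30
B: 5·3 = 15 | 4·0+6·2+3·1 = 15
Z: 5·7 = 35 | 4·2+6·1+3·7 = 35
E: 5·7 = 35 | 4·5+6·0+3·5 = 35
R: 5·5 = 25 | 4·1+6·2+3·3 = 25
gcd(5,4,6,3) = 1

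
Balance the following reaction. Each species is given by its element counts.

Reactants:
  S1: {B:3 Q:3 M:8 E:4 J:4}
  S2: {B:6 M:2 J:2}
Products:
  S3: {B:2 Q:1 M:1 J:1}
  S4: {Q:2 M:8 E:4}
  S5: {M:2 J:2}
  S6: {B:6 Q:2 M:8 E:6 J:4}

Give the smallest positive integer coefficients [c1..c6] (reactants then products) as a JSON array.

B: 4·3+2·6 = 24 | 6·2+1·0+3·0+2·6 = 24
Q: 4·3+2·0 = 12 | 6·1+1·2+3·0+2·2 = 12
M: 4·8+2·2 = 36 | 6·1+1·8+3·2+2·8 = 36
E: 4·4+2·0 = 16 | 6·0+1·4+3·0+2·6 = 16
J: 4·4+2·2 = 20 | 6·1+1·0+3·2+2·4 = 20
gcd(4,2,6,1,3,2) = 1

Coefficients: [4, 2, 6, 1, 3, 2]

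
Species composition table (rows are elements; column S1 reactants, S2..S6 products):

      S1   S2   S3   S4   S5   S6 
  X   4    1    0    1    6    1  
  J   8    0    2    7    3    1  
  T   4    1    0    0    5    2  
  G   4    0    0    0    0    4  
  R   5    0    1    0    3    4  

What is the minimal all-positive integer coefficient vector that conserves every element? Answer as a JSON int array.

X: 5·4 = 20 | 5·1+2·0+4·1+1·6+5·1 = 20
J: 5·8 = 40 | 5·0+2·2+4·7+1·3+5·1 = 40
T: 5·4 = 20 | 5·1+2·0+4·0+1·5+5·2 = 20
G: 5·4 = 20 | 5·0+2·0+4·0+1·0+5·4 = 20
R: 5·5 = 25 | 5·0+2·1+4·0+1·3+5·4 = 25
gcd(5,5,2,4,1,5) = 1

Coefficients: [5, 5, 2, 4, 1, 5]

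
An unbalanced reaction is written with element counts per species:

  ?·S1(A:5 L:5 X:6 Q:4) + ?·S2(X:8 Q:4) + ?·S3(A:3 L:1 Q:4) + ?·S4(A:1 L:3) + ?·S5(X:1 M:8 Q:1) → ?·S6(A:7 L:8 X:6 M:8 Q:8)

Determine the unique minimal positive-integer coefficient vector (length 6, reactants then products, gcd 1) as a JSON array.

Coefficients: [2, 1, 4, 6, 4, 4]

A: 2·5+1·0+4·3+6·1+4·0 = 28 | 4·7 = 28
L: 2·5+1·0+4·1+6·3+4·0 = 32 | 4·8 = 32
X: 2·6+1·8+4·0+6·0+4·1 = 24 | 4·6 = 24
M: 2·0+1·0+4·0+6·0+4·8 = 32 | 4·8 = 32
Q: 2·4+1·4+4·4+6·0+4·1 = 32 | 4·8 = 32
gcd(2,1,4,6,4,4) = 1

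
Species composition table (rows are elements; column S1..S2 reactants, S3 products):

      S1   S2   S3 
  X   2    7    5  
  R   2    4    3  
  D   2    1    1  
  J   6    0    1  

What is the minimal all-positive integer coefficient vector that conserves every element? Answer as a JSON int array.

Coefficients: [1, 4, 6]

X: 1·2+4·7 = 30 | 6·5 = 30
R: 1·2+4·4 = 18 | 6·3 = 18
D: 1·2+4·1 = 6 | 6·1 = 6
J: 1·6+4·0 = 6 | 6·1 = 6
gcd(1,4,6) = 1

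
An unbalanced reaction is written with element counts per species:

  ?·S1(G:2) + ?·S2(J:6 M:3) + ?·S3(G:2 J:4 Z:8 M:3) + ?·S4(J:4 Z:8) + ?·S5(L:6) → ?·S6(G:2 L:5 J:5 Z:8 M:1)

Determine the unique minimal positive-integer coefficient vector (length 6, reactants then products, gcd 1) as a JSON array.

G: 5·2+1·0+1·2+5·0+5·0 = 12 | 6·2 = 12
L: 5·0+1·0+1·0+5·0+5·6 = 30 | 6·5 = 30
J: 5·0+1·6+1·4+5·4+5·0 = 30 | 6·5 = 30
Z: 5·0+1·0+1·8+5·8+5·0 = 48 | 6·8 = 48
M: 5·0+1·3+1·3+5·0+5·0 = 6 | 6·1 = 6
gcd(5,1,1,5,5,6) = 1

Coefficients: [5, 1, 1, 5, 5, 6]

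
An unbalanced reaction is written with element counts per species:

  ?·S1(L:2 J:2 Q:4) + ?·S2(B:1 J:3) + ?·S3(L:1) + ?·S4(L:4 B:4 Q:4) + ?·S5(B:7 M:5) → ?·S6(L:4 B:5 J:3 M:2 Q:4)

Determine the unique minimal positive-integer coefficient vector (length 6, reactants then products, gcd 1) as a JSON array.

L: 3·2+3·0+6·1+2·4+2·0 = 20 | 5·4 = 20
B: 3·0+3·1+6·0+2·4+2·7 = 25 | 5·5 = 25
J: 3·2+3·3+6·0+2·0+2·0 = 15 | 5·3 = 15
M: 3·0+3·0+6·0+2·0+2·5 = 10 | 5·2 = 10
Q: 3·4+3·0+6·0+2·4+2·0 = 20 | 5·4 = 20
gcd(3,3,6,2,2,5) = 1

Coefficients: [3, 3, 6, 2, 2, 5]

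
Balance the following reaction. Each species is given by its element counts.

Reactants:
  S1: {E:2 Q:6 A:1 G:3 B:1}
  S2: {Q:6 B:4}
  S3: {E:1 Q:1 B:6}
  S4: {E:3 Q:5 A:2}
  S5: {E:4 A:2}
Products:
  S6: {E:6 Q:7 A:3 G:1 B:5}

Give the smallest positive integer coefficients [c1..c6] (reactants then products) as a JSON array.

E: 2·2+1·0+4·1+4·3+4·4 = 36 | 6·6 = 36
Q: 2·6+1·6+4·1+4·5+4·0 = 42 | 6·7 = 42
A: 2·1+1·0+4·0+4·2+4·2 = 18 | 6·3 = 18
G: 2·3+1·0+4·0+4·0+4·0 = 6 | 6·1 = 6
B: 2·1+1·4+4·6+4·0+4·0 = 30 | 6·5 = 30
gcd(2,1,4,4,4,6) = 1

Coefficients: [2, 1, 4, 4, 4, 6]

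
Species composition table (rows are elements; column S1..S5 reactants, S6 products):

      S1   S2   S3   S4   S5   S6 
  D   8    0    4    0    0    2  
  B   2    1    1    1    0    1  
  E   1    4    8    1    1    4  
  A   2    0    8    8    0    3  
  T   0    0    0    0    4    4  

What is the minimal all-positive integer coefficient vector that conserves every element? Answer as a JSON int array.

Coefficients: [1, 2, 1, 1, 6, 6]

D: 1·8+2·0+1·4+1·0+6·0 = 12 | 6·2 = 12
B: 1·2+2·1+1·1+1·1+6·0 = 6 | 6·1 = 6
E: 1·1+2·4+1·8+1·1+6·1 = 24 | 6·4 = 24
A: 1·2+2·0+1·8+1·8+6·0 = 18 | 6·3 = 18
T: 1·0+2·0+1·0+1·0+6·4 = 24 | 6·4 = 24
gcd(1,2,1,1,6,6) = 1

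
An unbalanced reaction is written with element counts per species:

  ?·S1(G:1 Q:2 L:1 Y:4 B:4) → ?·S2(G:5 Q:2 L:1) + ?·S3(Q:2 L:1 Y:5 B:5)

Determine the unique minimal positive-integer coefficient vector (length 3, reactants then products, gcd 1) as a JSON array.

G: 5·1 = 5 | 1·5+4·0 = 5
Q: 5·2 = 10 | 1·2+4·2 = 10
L: 5·1 = 5 | 1·1+4·1 = 5
Y: 5·4 = 20 | 1·0+4·5 = 20
B: 5·4 = 20 | 1·0+4·5 = 20
gcd(5,1,4) = 1

Coefficients: [5, 1, 4]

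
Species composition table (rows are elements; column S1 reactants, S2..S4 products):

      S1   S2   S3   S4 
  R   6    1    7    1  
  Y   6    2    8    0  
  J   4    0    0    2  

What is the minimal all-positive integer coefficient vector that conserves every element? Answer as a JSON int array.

Coefficients: [3, 5, 1, 6]

R: 3·6 = 18 | 5·1+1·7+6·1 = 18
Y: 3·6 = 18 | 5·2+1·8+6·0 = 18
J: 3·4 = 12 | 5·0+1·0+6·2 = 12
gcd(3,5,1,6) = 1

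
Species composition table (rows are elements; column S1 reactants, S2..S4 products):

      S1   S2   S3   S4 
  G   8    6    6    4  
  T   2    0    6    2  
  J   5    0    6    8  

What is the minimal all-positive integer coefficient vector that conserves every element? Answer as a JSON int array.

G: 6·8 = 48 | 5·6+1·6+3·4 = 48
T: 6·2 = 12 | 5·0+1·6+3·2 = 12
J: 6·5 = 30 | 5·0+1·6+3·8 = 30
gcd(6,5,1,3) = 1

Coefficients: [6, 5, 1, 3]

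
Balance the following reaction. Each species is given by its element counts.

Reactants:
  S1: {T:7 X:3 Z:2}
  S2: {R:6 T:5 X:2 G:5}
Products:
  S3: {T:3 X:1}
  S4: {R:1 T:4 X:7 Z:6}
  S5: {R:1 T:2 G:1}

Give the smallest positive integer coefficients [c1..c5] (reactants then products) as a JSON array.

R: 3·0+1·6 = 6 | 4·0+1·1+5·1 = 6
T: 3·7+1·5 = 26 | 4·3+1·4+5·2 = 26
X: 3·3+1·2 = 11 | 4·1+1·7+5·0 = 11
Z: 3·2+1·0 = 6 | 4·0+1·6+5·0 = 6
G: 3·0+1·5 = 5 | 4·0+1·0+5·1 = 5
gcd(3,1,4,1,5) = 1

Coefficients: [3, 1, 4, 1, 5]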